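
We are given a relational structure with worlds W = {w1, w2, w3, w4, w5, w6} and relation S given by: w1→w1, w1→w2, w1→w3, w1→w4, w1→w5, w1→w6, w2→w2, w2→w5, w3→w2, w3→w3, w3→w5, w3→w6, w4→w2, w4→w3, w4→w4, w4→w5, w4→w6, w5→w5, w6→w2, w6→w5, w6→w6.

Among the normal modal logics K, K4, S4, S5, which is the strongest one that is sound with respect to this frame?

Transitive (axiom 4): yes — every two-step S-path is closed by a direct edge.
Reflexive (axiom T): yes — every world is S-related to itself.
Euclidean (axiom 5): no — w1 S w2 and w1 S w3, but not w2 S w3.
So F validates K, K4, S4; S5 would additionally require S to be Euclidean. The strongest is S4.

S4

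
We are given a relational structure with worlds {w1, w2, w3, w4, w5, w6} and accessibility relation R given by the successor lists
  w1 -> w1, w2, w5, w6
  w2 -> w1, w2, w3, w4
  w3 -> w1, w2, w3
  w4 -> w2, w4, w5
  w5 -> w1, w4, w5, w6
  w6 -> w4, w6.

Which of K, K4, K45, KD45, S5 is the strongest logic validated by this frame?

K

Transitive (axiom 4): no — w1 R w2 and w2 R w3, but not w1 R w3.
Euclidean (axiom 5): no — w1 R w2 and w1 R w5, but not w2 R w5.
Serial (axiom D): yes — every world has a successor (e.g. w1 R w1).
Reflexive (axiom T): yes — every world is R-related to itself.
So F validates K; K4 would additionally require R to be transitive. The strongest is K.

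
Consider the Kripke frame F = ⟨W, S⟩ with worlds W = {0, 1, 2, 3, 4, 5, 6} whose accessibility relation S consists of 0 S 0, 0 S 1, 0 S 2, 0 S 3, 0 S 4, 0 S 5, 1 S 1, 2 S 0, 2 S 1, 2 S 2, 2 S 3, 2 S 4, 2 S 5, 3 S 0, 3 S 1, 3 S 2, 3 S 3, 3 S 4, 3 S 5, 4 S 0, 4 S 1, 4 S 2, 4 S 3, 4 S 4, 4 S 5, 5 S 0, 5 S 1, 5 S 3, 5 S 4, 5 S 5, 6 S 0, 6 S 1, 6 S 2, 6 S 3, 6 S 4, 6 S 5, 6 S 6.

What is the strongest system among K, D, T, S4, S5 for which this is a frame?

Serial (axiom D): yes — every world has a successor (e.g. 0 S 0).
Reflexive (axiom T): yes — every world is S-related to itself.
Transitive (axiom 4): no — 5 S 0 and 0 S 2, but not 5 S 2.
Euclidean (axiom 5): no — 0 S 1 and 0 S 2, but not 1 S 2.
So F validates K, D, T; S4 would additionally require S to be transitive. The strongest is T.

T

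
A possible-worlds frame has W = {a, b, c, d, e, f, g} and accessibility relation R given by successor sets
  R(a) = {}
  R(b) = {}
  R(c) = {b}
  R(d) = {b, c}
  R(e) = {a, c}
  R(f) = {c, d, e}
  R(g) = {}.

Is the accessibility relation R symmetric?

No

Symmetric: no — c R b but not b R c.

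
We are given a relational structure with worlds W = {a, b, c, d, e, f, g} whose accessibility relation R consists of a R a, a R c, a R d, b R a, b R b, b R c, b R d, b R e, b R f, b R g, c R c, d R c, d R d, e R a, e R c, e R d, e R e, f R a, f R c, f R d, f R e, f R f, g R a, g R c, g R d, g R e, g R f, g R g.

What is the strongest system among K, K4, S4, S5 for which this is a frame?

Transitive (axiom 4): yes — every two-step R-path is closed by a direct edge.
Reflexive (axiom T): yes — every world is R-related to itself.
Euclidean (axiom 5): no — a R c and a R d, but not c R d.
So F validates K, K4, S4; S5 would additionally require R to be Euclidean. The strongest is S4.

S4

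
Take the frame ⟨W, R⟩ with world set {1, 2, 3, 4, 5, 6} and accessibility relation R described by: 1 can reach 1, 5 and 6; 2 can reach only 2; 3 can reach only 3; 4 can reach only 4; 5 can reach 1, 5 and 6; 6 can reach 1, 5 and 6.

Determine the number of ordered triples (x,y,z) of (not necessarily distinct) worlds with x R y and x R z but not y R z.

0

R is Euclidean; there are no such tuples.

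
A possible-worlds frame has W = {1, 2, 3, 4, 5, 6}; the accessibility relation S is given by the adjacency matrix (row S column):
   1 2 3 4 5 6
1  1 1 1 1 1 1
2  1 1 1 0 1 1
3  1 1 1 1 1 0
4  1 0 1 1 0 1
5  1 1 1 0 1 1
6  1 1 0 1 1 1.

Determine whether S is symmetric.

Symmetric: yes — every pair in S has its reverse in S.

Yes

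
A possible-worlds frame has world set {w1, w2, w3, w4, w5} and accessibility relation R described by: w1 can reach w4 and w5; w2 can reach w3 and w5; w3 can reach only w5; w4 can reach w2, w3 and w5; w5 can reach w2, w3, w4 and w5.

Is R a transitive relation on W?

Transitive: no — w1 R w4 and w4 R w2, but not w1 R w2.

No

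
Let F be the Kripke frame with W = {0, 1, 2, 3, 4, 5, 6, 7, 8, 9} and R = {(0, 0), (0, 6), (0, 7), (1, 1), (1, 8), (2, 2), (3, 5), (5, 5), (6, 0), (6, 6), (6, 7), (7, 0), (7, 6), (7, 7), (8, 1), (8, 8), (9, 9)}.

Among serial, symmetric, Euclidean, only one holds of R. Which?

Euclidean

Serial: no — 4 has no R-successor.
Symmetric: no — 3 R 5 but not 5 R 3.
Euclidean: yes — any two successors of a common world are R-related.
Only Euclidean holds.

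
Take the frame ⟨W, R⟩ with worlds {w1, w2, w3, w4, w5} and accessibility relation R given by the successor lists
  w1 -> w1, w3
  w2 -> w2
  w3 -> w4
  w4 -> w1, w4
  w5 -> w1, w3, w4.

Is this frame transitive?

No

Transitive: no — w1 R w3 and w3 R w4, but not w1 R w4.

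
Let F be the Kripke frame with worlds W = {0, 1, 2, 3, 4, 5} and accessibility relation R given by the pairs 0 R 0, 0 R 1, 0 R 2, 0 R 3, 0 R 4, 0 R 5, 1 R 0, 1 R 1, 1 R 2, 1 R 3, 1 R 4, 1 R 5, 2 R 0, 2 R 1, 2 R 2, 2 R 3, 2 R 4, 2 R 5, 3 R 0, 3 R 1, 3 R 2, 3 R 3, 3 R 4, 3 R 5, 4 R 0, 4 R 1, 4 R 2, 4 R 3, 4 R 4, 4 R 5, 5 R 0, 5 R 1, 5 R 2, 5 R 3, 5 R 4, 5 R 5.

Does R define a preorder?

Yes

Reflexive: yes — every world is R-related to itself.
Transitive: yes — every two-step R-path is closed by a direct edge.
So R is a preorder.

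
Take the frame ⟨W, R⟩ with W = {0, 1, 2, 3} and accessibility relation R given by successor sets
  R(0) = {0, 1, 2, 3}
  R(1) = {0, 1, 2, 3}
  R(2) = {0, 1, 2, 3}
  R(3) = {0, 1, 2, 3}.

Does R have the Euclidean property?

Yes

Euclidean: yes — any two successors of a common world are R-related.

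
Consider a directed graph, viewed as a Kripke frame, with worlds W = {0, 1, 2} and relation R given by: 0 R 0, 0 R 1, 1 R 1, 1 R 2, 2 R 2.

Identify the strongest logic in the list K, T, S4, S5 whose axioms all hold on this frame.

Reflexive (axiom T): yes — every world is R-related to itself.
Transitive (axiom 4): no — 0 R 1 and 1 R 2, but not 0 R 2.
Euclidean (axiom 5): no — 0 R 1 and 0 R 0, but not 1 R 0.
So F validates K, T; S4 would additionally require R to be transitive. The strongest is T.

T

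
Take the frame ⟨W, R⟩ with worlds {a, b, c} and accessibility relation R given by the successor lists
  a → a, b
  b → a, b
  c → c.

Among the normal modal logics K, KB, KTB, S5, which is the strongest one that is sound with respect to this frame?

Symmetric (axiom B): yes — every pair in R has its reverse in R.
Reflexive (axiom T): yes — every world is R-related to itself.
Euclidean (axiom 5): yes — any two successors of a common world are R-related.
So F validates K, KB, KTB, S5. The strongest is S5.

S5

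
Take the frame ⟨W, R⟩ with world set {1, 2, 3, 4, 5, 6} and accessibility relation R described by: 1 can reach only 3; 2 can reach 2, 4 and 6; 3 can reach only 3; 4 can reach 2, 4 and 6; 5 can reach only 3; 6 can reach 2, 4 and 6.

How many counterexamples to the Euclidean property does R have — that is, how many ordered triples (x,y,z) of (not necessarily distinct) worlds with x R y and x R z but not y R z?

0

R is Euclidean; there are no such tuples.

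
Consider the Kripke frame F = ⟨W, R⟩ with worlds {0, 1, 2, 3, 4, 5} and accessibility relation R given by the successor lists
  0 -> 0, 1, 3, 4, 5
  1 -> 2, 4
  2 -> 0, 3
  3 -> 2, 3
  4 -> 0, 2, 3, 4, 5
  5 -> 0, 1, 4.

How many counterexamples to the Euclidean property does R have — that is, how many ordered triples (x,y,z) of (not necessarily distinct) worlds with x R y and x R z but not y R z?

Enumerating: (0,1,0), (0,1,1), (0,1,3), (0,1,5), (0,3,0), (0,3,1), (0,3,4), (0,3,5), (0,4,1), (0,5,3), (0,5,5), (1,2,2), … and 16 more.
Total: 28.

28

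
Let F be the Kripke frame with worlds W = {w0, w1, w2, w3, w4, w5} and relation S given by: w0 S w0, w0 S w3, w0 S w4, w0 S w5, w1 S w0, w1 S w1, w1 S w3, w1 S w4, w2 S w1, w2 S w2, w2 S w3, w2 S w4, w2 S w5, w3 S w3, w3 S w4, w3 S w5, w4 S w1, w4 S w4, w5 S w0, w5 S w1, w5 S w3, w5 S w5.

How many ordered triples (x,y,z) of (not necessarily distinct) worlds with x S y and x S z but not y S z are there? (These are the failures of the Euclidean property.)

Enumerating: (w0,w3,w0), (w0,w4,w0), (w0,w4,w3), (w0,w4,w5), (w0,w5,w4), (w1,w0,w1), (w1,w3,w0), (w1,w3,w1), (w1,w4,w0), (w1,w4,w3), (w2,w1,w2), (w2,w1,w5), … and 14 more.
Total: 26.

26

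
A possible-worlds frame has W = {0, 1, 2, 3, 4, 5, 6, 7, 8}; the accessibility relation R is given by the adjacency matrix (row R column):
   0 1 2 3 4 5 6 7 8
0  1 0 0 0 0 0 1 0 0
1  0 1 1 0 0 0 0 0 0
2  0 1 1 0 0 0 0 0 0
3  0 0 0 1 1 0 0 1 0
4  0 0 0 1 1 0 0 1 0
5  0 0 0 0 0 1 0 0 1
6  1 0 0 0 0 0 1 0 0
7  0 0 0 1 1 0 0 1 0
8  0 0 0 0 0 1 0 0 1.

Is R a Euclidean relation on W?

Yes

Euclidean: yes — any two successors of a common world are R-related.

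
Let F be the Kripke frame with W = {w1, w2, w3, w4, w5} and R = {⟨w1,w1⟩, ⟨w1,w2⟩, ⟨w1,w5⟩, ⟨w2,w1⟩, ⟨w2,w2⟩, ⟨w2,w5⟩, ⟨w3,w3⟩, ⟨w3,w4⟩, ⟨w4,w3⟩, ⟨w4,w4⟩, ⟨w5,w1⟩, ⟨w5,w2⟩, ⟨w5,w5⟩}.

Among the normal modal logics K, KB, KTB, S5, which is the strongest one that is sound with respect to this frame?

Symmetric (axiom B): yes — every pair in R has its reverse in R.
Reflexive (axiom T): yes — every world is R-related to itself.
Euclidean (axiom 5): yes — any two successors of a common world are R-related.
So F validates K, KB, KTB, S5. The strongest is S5.

S5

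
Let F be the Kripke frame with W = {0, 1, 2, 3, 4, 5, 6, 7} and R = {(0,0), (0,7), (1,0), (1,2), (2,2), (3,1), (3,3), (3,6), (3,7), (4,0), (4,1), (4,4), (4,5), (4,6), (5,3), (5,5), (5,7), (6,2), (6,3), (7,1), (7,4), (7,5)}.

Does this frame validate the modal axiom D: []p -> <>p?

The schema D characterises exactly the serial frames.
Serial: yes — every world has a successor (e.g. 0 R 0).

Yes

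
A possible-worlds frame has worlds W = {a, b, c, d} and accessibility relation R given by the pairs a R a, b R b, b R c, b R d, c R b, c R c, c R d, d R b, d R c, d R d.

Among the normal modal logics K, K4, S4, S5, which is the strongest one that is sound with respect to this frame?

S5

Transitive (axiom 4): yes — every two-step R-path is closed by a direct edge.
Reflexive (axiom T): yes — every world is R-related to itself.
Euclidean (axiom 5): yes — any two successors of a common world are R-related.
So F validates K, K4, S4, S5. The strongest is S5.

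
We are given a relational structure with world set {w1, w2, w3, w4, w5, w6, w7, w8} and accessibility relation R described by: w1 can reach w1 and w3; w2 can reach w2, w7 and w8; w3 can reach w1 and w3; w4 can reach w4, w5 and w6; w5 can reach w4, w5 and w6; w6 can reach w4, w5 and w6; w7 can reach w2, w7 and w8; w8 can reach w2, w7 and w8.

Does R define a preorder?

Yes

Reflexive: yes — every world is R-related to itself.
Transitive: yes — every two-step R-path is closed by a direct edge.
So R is a preorder.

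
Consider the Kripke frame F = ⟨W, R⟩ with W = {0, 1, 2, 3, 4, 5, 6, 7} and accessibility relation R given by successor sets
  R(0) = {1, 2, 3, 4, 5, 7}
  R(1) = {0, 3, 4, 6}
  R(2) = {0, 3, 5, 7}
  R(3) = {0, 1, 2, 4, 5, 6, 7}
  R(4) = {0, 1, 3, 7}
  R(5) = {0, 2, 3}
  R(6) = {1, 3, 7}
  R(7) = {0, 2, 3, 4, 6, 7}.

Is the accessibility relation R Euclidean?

Euclidean: no — 0 R 1 and 0 R 2, but not 1 R 2.

No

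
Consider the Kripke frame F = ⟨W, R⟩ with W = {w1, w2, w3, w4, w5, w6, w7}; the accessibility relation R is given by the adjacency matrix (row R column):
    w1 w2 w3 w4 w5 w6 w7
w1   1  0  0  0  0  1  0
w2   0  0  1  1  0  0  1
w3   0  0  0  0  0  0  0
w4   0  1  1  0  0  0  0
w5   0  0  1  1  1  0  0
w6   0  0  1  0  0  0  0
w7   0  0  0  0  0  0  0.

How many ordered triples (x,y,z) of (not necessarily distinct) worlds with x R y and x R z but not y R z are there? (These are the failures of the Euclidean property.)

19

Enumerating: (w1,w6,w1), (w1,w6,w6), (w2,w3,w3), (w2,w3,w4), (w2,w3,w7), (w2,w4,w4), (w2,w4,w7), (w2,w7,w3), (w2,w7,w4), (w2,w7,w7), (w4,w2,w2), (w4,w3,w2), … and 7 more.
Total: 19.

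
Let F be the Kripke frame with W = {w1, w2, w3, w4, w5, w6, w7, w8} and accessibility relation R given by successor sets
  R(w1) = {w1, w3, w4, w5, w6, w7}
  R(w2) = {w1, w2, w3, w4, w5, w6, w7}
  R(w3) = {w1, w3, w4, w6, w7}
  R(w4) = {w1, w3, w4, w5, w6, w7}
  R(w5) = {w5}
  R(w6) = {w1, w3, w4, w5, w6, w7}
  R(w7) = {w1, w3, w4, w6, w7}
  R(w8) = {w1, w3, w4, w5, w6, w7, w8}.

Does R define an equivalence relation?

No

Reflexive: yes — every world is R-related to itself.
Symmetric: no — w1 R w5 but not w5 R w1.
Transitive: no — w3 R w1 and w1 R w5, but not w3 R w5.
So R is not an equivalence relation.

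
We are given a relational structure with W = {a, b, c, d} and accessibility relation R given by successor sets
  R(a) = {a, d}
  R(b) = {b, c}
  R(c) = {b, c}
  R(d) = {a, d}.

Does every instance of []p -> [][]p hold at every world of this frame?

Axiom 4 corresponds to the accessibility relation being transitive.
Transitive: yes — every two-step R-path is closed by a direct edge.

Yes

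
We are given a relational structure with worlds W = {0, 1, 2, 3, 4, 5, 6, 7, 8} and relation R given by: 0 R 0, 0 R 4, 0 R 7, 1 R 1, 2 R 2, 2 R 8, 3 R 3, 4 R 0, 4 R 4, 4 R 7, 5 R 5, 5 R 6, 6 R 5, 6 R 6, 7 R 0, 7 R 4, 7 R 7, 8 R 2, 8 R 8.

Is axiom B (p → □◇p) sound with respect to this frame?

By correspondence theory, B is valid on a frame iff R is symmetric.
Symmetric: yes — every pair in R has its reverse in R.

Yes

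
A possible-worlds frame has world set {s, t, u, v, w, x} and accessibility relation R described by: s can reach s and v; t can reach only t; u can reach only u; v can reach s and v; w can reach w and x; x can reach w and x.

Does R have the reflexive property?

Yes

Reflexive: yes — every world is R-related to itself.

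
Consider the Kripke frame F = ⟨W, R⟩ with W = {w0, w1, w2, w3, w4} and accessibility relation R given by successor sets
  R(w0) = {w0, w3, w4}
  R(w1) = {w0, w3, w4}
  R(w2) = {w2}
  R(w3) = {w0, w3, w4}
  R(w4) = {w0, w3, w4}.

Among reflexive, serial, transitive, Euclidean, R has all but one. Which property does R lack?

reflexive

Reflexive: no — w1 is not related to itself.
Serial: yes — every world has a successor (e.g. w0 R w0).
Transitive: yes — every two-step R-path is closed by a direct edge.
Euclidean: yes — any two successors of a common world are R-related.
Only reflexive fails.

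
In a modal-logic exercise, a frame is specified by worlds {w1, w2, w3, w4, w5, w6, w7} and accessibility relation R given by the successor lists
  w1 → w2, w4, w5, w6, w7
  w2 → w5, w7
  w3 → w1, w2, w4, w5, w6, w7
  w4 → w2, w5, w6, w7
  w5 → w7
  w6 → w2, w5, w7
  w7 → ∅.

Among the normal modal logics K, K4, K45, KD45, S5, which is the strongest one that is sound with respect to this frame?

Transitive (axiom 4): yes — every two-step R-path is closed by a direct edge.
Euclidean (axiom 5): no — w1 R w2 and w1 R w4, but not w2 R w4.
Serial (axiom D): no — w7 has no R-successor.
Reflexive (axiom T): no — w1 is not related to itself.
So F validates K, K4; K45 would additionally require R to be Euclidean. The strongest is K4.

K4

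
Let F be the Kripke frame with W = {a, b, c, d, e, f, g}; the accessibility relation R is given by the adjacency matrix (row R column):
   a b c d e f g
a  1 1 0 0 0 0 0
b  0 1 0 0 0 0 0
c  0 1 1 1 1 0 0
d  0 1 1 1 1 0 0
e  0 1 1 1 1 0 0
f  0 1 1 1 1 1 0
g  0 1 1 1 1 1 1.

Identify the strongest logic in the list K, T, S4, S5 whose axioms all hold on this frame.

S4

Reflexive (axiom T): yes — every world is R-related to itself.
Transitive (axiom 4): yes — every two-step R-path is closed by a direct edge.
Euclidean (axiom 5): no — c R b and c R d, but not b R d.
So F validates K, T, S4; S5 would additionally require R to be Euclidean. The strongest is S4.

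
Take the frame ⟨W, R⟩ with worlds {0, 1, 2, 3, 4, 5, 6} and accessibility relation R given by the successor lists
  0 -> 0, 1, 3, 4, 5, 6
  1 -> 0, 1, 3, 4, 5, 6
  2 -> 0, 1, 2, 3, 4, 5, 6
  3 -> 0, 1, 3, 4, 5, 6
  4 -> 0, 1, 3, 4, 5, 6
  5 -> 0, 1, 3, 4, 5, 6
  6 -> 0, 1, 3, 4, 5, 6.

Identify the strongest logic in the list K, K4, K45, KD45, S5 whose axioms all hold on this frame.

K4

Transitive (axiom 4): yes — every two-step R-path is closed by a direct edge.
Euclidean (axiom 5): no — 2 R 0 and 2 R 2, but not 0 R 2.
Serial (axiom D): yes — every world has a successor (e.g. 0 R 0).
Reflexive (axiom T): yes — every world is R-related to itself.
So F validates K, K4; K45 would additionally require R to be Euclidean. The strongest is K4.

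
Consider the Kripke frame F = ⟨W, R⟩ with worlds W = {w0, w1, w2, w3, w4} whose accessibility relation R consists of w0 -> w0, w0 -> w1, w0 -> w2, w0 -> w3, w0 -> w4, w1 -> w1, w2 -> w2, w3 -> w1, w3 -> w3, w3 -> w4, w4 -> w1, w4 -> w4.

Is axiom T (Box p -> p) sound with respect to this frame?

Yes

Axiom T corresponds to the accessibility relation being reflexive.
Reflexive: yes — every world is R-related to itself.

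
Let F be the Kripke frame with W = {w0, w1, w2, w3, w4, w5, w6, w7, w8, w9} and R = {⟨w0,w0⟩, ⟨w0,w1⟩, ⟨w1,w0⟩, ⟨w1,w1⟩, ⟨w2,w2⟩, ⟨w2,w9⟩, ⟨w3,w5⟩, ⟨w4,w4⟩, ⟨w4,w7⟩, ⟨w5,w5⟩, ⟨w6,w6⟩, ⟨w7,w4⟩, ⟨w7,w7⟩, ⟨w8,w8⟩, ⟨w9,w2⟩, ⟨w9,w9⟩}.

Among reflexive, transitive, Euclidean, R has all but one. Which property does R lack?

Reflexive: no — w3 is not related to itself.
Transitive: yes — every two-step R-path is closed by a direct edge.
Euclidean: yes — any two successors of a common world are R-related.
Only reflexive fails.

reflexive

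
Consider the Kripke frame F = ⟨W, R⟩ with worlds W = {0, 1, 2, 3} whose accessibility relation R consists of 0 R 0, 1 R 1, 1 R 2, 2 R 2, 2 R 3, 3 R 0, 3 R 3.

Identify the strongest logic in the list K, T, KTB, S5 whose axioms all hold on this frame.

T

Reflexive (axiom T): yes — every world is R-related to itself.
Symmetric (axiom B): no — 1 R 2 but not 2 R 1.
Euclidean (axiom 5): no — 1 R 2 and 1 R 1, but not 2 R 1.
So F validates K, T; KTB would additionally require R to be symmetric. The strongest is T.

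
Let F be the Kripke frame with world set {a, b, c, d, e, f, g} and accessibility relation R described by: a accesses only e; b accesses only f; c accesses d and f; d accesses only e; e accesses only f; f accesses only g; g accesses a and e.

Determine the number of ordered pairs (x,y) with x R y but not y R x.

Enumerating: (a,e), (b,f), (c,d), (c,f), (d,e), (e,f), (f,g), (g,a), (g,e).

9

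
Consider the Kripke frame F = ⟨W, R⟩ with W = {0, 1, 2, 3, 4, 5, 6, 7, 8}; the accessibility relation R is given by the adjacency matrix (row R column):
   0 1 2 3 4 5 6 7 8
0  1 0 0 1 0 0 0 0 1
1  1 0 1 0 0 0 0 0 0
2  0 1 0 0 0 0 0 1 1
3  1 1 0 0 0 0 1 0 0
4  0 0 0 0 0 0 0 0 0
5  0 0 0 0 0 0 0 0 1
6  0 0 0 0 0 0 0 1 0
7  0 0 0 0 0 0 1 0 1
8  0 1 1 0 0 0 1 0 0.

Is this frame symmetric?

Symmetric: no — 0 R 8 but not 8 R 0.

No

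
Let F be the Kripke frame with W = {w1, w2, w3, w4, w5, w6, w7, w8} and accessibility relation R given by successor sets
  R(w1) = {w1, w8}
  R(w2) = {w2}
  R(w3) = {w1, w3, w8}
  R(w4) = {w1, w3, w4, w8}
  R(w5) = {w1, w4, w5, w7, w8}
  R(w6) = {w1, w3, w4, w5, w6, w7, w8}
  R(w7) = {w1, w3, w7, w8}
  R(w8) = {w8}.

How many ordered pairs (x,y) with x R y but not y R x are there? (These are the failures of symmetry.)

Enumerating: (w1,w8), (w3,w1), (w3,w8), (w4,w1), (w4,w3), (w4,w8), (w5,w1), (w5,w4), (w5,w7), (w5,w8), (w6,w1), (w6,w3), … and 7 more.
Total: 19.

19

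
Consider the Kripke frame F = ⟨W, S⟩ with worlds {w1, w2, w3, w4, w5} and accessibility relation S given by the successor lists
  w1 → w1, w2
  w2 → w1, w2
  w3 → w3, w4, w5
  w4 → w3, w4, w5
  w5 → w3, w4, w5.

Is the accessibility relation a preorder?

Yes

Reflexive: yes — every world is S-related to itself.
Transitive: yes — every two-step S-path is closed by a direct edge.
So S is a preorder.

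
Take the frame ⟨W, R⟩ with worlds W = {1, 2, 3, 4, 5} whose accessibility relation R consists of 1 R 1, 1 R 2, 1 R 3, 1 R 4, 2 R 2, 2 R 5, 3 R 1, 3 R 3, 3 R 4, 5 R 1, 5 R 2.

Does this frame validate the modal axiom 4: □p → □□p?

Axiom 4 corresponds to the accessibility relation being transitive.
Transitive: no — 1 R 2 and 2 R 5, but not 1 R 5.

No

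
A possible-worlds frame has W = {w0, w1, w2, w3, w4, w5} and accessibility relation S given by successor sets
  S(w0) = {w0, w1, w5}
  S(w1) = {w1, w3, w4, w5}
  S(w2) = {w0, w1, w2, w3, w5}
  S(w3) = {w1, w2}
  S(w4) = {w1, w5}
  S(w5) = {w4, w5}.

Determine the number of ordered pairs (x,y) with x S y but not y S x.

6

Enumerating: (w0,w1), (w0,w5), (w1,w5), (w2,w0), (w2,w1), (w2,w5).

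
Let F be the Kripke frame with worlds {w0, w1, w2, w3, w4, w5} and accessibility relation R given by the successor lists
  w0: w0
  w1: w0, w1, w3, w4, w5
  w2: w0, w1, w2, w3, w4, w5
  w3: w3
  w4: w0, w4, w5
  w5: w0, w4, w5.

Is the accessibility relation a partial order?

No

Reflexive: yes — every world is R-related to itself.
Transitive: yes — every two-step R-path is closed by a direct edge.
Antisymmetric: no — w4 R w5 and w5 R w4 with w4 ≠ w5.
So R is not a partial order.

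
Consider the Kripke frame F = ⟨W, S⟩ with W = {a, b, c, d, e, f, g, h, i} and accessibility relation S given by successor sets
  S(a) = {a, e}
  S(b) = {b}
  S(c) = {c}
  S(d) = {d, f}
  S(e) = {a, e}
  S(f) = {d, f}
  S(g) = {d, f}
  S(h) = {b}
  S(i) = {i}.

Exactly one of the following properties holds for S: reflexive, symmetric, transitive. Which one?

Reflexive: no — g is not related to itself.
Symmetric: no — g S d but not d S g.
Transitive: yes — every two-step S-path is closed by a direct edge.
Only transitive holds.

transitive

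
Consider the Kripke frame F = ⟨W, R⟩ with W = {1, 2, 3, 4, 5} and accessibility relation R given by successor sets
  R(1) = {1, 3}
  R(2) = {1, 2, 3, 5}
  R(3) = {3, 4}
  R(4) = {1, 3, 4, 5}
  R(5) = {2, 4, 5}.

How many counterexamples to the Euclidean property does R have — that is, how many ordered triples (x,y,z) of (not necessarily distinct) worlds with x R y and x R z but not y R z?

Enumerating: (1,3,1), (2,1,2), (2,1,5), (2,3,1), (2,3,2), (2,3,5), (2,5,1), (2,5,3), (4,1,4), (4,1,5), (4,3,1), (4,3,5), (4,5,1), (4,5,3), (5,2,4), (5,4,2).

16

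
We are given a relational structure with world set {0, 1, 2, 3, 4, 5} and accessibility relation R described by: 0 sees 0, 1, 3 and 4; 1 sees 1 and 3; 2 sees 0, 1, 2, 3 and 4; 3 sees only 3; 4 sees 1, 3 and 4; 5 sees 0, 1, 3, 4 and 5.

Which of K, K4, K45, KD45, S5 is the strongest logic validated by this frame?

K4

Transitive (axiom 4): yes — every two-step R-path is closed by a direct edge.
Euclidean (axiom 5): no — 0 R 1 and 0 R 4, but not 1 R 4.
Serial (axiom D): yes — every world has a successor (e.g. 0 R 0).
Reflexive (axiom T): yes — every world is R-related to itself.
So F validates K, K4; K45 would additionally require R to be Euclidean. The strongest is K4.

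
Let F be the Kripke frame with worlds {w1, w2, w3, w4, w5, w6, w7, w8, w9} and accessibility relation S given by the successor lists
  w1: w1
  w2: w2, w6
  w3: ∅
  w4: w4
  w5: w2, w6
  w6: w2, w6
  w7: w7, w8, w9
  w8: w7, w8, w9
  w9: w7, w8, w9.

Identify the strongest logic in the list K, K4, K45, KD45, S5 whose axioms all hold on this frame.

Transitive (axiom 4): yes — every two-step S-path is closed by a direct edge.
Euclidean (axiom 5): yes — any two successors of a common world are S-related.
Serial (axiom D): no — w3 has no S-successor.
Reflexive (axiom T): no — w3 is not related to itself.
So F validates K, K4, K45; KD45 would additionally require S to be serial. The strongest is K45.

K45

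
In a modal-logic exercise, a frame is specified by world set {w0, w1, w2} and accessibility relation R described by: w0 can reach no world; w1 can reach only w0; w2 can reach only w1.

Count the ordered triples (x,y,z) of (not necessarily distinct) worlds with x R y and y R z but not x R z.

1

Enumerating: (w2,w1,w0).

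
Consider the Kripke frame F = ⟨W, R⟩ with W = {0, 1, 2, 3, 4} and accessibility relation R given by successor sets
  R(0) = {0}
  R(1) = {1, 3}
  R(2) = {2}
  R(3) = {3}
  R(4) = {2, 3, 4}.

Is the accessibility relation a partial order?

Yes

Reflexive: yes — every world is R-related to itself.
Transitive: yes — every two-step R-path is closed by a direct edge.
Antisymmetric: yes — no distinct pair is related both ways.
So R is a partial order.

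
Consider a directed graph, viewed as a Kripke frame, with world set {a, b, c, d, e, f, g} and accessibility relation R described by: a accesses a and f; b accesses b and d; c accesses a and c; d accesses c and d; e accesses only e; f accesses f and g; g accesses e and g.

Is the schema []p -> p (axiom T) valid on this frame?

Yes

By correspondence theory, T is valid on a frame iff R is reflexive.
Reflexive: yes — every world is R-related to itself.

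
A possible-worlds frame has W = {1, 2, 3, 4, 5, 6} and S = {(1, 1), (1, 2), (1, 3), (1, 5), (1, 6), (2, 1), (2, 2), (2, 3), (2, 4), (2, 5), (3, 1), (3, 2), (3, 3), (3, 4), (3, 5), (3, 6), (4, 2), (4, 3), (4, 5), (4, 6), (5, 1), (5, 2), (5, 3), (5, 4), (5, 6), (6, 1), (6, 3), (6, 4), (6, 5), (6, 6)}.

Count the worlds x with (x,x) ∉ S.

Enumerating: 4, 5.

2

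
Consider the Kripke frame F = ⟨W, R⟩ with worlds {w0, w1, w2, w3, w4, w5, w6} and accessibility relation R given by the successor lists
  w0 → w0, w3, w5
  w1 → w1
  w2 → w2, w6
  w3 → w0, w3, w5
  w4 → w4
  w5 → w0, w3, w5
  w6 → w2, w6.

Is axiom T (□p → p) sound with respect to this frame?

By correspondence theory, T is valid on a frame iff R is reflexive.
Reflexive: yes — every world is R-related to itself.

Yes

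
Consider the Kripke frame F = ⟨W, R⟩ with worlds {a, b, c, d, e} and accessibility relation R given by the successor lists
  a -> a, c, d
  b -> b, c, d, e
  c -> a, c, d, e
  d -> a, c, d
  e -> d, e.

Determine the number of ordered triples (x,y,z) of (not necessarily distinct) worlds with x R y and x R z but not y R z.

Enumerating: (b,c,b), (b,d,b), (b,d,e), (b,e,b), (b,e,c), (c,a,e), (c,d,e), (c,e,a), (c,e,c), (e,d,e).

10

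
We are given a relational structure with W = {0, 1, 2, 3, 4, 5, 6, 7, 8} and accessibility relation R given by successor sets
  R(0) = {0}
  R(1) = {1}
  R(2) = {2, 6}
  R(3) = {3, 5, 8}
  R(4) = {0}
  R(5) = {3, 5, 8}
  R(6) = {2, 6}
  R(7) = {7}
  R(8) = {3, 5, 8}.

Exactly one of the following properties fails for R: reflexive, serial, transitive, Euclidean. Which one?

Reflexive: no — 4 is not related to itself.
Serial: yes — every world has a successor (e.g. 0 R 0).
Transitive: yes — every two-step R-path is closed by a direct edge.
Euclidean: yes — any two successors of a common world are R-related.
Only reflexive fails.

reflexive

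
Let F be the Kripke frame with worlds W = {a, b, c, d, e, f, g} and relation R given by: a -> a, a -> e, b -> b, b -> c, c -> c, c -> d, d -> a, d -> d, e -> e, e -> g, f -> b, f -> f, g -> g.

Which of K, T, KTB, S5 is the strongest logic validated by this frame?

Reflexive (axiom T): yes — every world is R-related to itself.
Symmetric (axiom B): no — a R e but not e R a.
Euclidean (axiom 5): no — a R e and a R a, but not e R a.
So F validates K, T; KTB would additionally require R to be symmetric. The strongest is T.

T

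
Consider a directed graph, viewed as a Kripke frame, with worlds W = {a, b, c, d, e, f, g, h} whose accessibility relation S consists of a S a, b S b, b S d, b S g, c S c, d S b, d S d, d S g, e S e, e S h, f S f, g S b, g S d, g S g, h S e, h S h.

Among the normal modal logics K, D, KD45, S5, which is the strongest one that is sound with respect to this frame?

Serial (axiom D): yes — every world has a successor (e.g. a S a).
Euclidean (axiom 5): yes — any two successors of a common world are S-related.
Transitive (axiom 4): yes — every two-step S-path is closed by a direct edge.
Reflexive (axiom T): yes — every world is S-related to itself.
So F validates K, D, KD45, S5. The strongest is S5.

S5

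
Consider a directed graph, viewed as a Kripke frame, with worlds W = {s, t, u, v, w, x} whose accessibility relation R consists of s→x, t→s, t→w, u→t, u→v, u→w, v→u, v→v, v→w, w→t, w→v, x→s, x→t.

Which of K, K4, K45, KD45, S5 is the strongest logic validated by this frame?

K

Transitive (axiom 4): no — s R x and x R t, but not s R t.
Euclidean (axiom 5): no — t R s and t R w, but not s R w.
Serial (axiom D): yes — every world has a successor (e.g. s R x).
Reflexive (axiom T): no — s is not related to itself.
So F validates K; K4 would additionally require R to be transitive. The strongest is K.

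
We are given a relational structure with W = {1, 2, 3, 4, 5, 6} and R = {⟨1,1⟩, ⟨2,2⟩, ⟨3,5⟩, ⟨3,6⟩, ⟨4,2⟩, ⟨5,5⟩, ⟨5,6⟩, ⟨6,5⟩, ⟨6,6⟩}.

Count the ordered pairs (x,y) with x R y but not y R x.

Enumerating: (3,5), (3,6), (4,2).

3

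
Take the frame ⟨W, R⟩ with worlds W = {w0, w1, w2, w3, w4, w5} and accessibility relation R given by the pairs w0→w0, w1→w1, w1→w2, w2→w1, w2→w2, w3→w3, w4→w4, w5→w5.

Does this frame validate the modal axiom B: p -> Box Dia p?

The schema B characterises exactly the symmetric frames.
Symmetric: yes — every pair in R has its reverse in R.

Yes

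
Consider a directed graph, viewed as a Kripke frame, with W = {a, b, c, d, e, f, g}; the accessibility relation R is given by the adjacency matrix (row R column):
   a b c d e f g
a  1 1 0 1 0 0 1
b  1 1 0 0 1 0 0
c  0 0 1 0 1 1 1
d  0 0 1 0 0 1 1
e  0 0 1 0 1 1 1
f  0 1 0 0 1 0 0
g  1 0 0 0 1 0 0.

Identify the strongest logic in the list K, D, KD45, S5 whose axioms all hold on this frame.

D

Serial (axiom D): yes — every world has a successor (e.g. a R a).
Euclidean (axiom 5): no — a R b and a R d, but not b R d.
Transitive (axiom 4): no — a R b and b R e, but not a R e.
Reflexive (axiom T): no — d is not related to itself.
So F validates K, D; KD45 would additionally require R to be Euclidean and transitive. The strongest is D.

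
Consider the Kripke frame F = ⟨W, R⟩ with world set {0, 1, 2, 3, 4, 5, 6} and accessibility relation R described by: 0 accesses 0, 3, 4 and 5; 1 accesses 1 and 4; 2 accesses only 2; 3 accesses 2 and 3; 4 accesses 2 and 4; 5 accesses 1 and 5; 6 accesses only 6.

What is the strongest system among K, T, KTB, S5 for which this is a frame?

Reflexive (axiom T): yes — every world is R-related to itself.
Symmetric (axiom B): no — 0 R 3 but not 3 R 0.
Euclidean (axiom 5): no — 0 R 3 and 0 R 4, but not 3 R 4.
So F validates K, T; KTB would additionally require R to be symmetric. The strongest is T.

T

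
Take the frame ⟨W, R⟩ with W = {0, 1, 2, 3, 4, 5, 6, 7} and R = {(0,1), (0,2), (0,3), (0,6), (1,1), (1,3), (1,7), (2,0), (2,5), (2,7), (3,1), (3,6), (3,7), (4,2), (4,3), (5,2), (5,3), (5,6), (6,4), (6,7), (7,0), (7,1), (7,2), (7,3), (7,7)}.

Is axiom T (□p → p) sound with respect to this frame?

By correspondence theory, T is valid on a frame iff R is reflexive.
Reflexive: no — 0 is not related to itself.

No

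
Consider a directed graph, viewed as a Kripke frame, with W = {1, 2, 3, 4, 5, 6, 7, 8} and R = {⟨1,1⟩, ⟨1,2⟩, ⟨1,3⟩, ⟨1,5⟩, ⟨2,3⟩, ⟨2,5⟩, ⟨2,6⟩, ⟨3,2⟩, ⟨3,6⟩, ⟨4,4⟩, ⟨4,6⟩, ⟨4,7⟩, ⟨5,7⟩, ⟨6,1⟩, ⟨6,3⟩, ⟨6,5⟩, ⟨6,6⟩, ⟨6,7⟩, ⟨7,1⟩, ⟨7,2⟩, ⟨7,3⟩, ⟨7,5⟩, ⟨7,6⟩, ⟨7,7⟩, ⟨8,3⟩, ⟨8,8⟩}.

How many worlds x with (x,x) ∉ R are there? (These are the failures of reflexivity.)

Enumerating: 2, 3, 5.

3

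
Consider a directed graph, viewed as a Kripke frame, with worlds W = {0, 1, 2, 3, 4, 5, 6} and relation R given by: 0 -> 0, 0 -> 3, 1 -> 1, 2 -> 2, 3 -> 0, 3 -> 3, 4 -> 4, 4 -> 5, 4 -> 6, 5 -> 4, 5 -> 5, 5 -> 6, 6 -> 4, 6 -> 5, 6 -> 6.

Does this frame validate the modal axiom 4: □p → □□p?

The schema 4 characterises exactly the transitive frames.
Transitive: yes — every two-step R-path is closed by a direct edge.

Yes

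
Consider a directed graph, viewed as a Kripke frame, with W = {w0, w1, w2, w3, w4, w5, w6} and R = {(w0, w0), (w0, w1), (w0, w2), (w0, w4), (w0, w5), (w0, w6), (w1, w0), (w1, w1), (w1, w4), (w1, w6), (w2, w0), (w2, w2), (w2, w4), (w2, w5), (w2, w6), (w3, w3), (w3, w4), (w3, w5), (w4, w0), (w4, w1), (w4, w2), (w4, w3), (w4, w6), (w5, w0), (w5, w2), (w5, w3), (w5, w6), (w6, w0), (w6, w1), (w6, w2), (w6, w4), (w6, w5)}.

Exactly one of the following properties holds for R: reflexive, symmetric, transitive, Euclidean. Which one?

symmetric

Reflexive: no — w4 is not related to itself.
Symmetric: yes — every pair in R has its reverse in R.
Transitive: no — w0 R w4 and w4 R w3, but not w0 R w3.
Euclidean: no — w0 R w1 and w0 R w2, but not w1 R w2.
Only symmetric holds.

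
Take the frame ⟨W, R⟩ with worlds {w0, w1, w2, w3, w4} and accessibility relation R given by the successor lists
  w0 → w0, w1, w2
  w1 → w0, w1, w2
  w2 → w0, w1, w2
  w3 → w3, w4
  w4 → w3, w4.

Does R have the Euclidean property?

Yes

Euclidean: yes — any two successors of a common world are R-related.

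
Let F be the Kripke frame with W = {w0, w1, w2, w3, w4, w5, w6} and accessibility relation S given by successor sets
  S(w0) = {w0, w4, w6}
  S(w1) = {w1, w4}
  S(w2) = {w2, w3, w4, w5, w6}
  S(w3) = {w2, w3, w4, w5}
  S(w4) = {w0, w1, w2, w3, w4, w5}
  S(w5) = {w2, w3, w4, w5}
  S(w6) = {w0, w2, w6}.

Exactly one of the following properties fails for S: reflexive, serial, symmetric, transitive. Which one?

transitive

Reflexive: yes — every world is S-related to itself.
Serial: yes — every world has a successor (e.g. w0 S w0).
Symmetric: yes — every pair in S has its reverse in S.
Transitive: no — w0 S w4 and w4 S w1, but not w0 S w1.
Only transitive fails.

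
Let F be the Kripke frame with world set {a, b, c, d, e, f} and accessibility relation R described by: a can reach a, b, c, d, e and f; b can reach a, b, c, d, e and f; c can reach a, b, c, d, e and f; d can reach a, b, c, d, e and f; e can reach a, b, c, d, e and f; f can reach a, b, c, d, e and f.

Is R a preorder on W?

Yes

Reflexive: yes — every world is R-related to itself.
Transitive: yes — every two-step R-path is closed by a direct edge.
So R is a preorder.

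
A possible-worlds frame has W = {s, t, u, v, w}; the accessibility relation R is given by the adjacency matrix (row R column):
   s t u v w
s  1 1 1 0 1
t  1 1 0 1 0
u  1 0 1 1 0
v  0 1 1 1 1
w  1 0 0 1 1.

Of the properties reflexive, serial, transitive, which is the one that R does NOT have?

transitive

Reflexive: yes — every world is R-related to itself.
Serial: yes — every world has a successor (e.g. s R s).
Transitive: no — s R t and t R v, but not s R v.
Only transitive fails.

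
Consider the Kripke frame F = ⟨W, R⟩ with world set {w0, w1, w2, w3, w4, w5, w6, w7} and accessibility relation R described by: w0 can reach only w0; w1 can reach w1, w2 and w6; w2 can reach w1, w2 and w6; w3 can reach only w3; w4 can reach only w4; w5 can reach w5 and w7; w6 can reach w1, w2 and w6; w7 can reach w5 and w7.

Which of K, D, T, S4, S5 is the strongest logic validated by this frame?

Serial (axiom D): yes — every world has a successor (e.g. w0 R w0).
Reflexive (axiom T): yes — every world is R-related to itself.
Transitive (axiom 4): yes — every two-step R-path is closed by a direct edge.
Euclidean (axiom 5): yes — any two successors of a common world are R-related.
So F validates K, D, T, S4, S5. The strongest is S5.

S5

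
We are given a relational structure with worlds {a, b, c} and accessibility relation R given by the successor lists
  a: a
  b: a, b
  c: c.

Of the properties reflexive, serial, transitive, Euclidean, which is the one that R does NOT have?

Euclidean

Reflexive: yes — every world is R-related to itself.
Serial: yes — every world has a successor (e.g. a R a).
Transitive: yes — every two-step R-path is closed by a direct edge.
Euclidean: no — b R a and b R b, but not a R b.
Only Euclidean fails.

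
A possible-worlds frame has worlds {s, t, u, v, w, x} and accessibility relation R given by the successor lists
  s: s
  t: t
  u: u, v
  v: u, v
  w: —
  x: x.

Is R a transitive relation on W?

Yes

Transitive: yes — every two-step R-path is closed by a direct edge.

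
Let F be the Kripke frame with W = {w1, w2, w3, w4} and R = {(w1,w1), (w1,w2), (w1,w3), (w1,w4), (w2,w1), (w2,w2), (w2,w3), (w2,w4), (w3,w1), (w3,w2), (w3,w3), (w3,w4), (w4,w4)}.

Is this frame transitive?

Transitive: yes — every two-step R-path is closed by a direct edge.

Yes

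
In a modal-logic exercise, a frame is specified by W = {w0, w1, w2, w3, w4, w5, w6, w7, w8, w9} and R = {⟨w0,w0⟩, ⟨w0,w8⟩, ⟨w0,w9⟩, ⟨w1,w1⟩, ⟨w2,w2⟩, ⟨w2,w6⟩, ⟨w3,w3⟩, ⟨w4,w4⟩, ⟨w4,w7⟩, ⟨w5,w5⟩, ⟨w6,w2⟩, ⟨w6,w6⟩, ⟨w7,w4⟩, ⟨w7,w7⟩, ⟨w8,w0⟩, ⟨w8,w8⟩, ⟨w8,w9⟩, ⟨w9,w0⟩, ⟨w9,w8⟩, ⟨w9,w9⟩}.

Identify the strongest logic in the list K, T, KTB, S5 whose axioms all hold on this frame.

Reflexive (axiom T): yes — every world is R-related to itself.
Symmetric (axiom B): yes — every pair in R has its reverse in R.
Euclidean (axiom 5): yes — any two successors of a common world are R-related.
So F validates K, T, KTB, S5. The strongest is S5.

S5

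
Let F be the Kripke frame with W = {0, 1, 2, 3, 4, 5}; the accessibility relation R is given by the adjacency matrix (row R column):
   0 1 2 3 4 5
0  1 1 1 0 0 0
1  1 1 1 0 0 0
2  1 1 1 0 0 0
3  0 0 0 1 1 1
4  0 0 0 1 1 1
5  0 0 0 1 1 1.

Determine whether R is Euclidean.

Euclidean: yes — any two successors of a common world are R-related.

Yes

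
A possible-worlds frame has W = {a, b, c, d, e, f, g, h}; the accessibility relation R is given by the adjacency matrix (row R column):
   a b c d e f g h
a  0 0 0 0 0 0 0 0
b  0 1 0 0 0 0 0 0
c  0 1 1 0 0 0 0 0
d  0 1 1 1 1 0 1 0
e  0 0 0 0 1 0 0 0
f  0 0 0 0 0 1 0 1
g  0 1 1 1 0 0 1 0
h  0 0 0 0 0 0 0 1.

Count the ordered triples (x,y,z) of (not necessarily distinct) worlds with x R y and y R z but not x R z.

1

Enumerating: (g,d,e).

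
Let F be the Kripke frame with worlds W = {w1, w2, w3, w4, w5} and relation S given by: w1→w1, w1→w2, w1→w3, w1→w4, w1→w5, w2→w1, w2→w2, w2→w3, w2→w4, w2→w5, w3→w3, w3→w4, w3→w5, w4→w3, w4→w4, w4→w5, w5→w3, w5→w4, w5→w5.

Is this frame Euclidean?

No

Euclidean: no — w1 S w3 and w1 S w2, but not w3 S w2.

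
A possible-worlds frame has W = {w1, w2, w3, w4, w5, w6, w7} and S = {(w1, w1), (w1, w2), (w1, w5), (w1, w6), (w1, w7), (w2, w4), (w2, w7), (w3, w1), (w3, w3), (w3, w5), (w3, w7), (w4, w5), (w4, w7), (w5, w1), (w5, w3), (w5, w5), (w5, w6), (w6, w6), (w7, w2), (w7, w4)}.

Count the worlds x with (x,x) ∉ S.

3

Enumerating: w2, w4, w7.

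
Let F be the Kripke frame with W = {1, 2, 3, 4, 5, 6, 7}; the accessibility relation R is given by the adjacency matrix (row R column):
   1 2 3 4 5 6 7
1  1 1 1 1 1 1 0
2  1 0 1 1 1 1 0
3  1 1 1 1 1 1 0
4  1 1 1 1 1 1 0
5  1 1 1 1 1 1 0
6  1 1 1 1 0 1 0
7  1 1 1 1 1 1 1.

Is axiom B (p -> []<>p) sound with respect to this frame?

No

The schema B characterises exactly the symmetric frames.
Symmetric: no — 5 R 6 but not 6 R 5.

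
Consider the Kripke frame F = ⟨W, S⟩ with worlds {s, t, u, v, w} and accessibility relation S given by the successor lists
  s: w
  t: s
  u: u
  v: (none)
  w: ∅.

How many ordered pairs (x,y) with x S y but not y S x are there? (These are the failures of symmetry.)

Enumerating: (s,w), (t,s).

2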